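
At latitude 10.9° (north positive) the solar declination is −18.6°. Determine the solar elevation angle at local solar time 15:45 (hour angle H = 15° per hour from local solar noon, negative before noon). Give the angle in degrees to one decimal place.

Hour angle H = 15° × (15.75 − 12) = 56.25°.
cos θ_z = sin φ sin δ + cos φ cos δ cos H = (0.1891)(-0.3190) + (0.9820)(0.9478)(0.5556) = 0.4568.
θ_z = arccos(0.4568) = 62.82°, so the elevation is 90° − 62.82° = 27.18°.

27.2°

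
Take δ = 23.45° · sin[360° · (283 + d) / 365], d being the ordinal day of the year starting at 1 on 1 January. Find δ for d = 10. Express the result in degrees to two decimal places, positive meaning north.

-22.17°

360 × (283 + 10) / 365 = 288.986°; sin(288.986°) = -0.9456.
δ = 23.45 × -0.9456 = -22.174° ≈ -22.17°.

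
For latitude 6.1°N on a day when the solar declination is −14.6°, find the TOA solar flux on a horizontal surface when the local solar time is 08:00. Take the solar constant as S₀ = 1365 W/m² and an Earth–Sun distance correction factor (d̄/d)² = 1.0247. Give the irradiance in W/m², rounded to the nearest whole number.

Hour angle H = 15° × (8 − 12) = -60.00°.
With φ = 6.1°, δ = -14.6°, H = -60.00°: sin φ sin δ = -0.0268, cos φ cos δ cos H = 0.4811, so cos θ_z = 0.4543.
Top-of-atmosphere irradiance = S₀ (d̄/d)² cos θ_z = 1365 × 1.0247 × 0.4543 = 635.44 W/m².

635 W/m²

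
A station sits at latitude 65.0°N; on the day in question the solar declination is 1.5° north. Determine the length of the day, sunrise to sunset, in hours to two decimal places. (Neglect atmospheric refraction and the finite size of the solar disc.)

The sunset hour angle satisfies cos H_s = −tan φ tan δ = -0.0562, giving H_s = 93.22°.
Day length = 2 H_s / 15° h⁻¹ = 186.44° / 15 = 12.429 h.

12.43 hours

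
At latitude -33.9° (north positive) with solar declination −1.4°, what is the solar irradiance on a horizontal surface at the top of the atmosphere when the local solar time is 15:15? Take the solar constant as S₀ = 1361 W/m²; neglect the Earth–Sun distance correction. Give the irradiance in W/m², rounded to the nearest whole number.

763 W/m²

Hour angle H = 15° × (15.25 − 12) = 48.75°.
With φ = -33.9°, δ = -1.4°, H = 48.75°: sin φ sin δ = 0.0136, cos φ cos δ cos H = 0.5471, so cos θ_z = 0.5607.
Top-of-atmosphere irradiance = S₀ cos θ_z = 1361 × 0.5607 = 763.11 W/m².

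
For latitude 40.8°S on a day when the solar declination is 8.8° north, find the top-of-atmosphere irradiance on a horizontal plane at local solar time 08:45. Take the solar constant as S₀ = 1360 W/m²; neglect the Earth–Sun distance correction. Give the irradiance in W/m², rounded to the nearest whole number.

Hour angle H = 15° × (8.75 − 12) = -48.75°.
cos θ_z = sin(-40.8°) sin(8.8°) + cos(-40.8°) cos(8.8°) cos(-48.75°) = -0.1000 + 0.4932 = 0.3932.
Top-of-atmosphere irradiance = S₀ cos θ_z = 1360 × 0.3932 = 534.75 W/m².

535 W/m²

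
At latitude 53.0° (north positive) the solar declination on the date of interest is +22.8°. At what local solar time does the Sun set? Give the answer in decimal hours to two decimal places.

20.26 h

The sunset hour angle satisfies cos H_s = −tan φ tan δ = -0.5578, giving H_s = 123.90°.
Sunset is at 12 + H_s/15 = 12 + 8.260 = 20.260 h local solar time.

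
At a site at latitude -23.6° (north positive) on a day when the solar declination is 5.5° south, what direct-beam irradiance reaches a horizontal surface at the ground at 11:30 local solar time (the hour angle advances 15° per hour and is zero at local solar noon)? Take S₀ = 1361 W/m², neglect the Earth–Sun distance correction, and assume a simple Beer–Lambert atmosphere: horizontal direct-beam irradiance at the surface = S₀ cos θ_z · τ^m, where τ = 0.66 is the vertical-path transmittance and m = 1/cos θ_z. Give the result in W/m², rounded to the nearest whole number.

826 W/m²

Hour angle H = 15° × (11.5 − 12) = -7.50°.
cos θ_z = sin(-23.6°) sin(-5.5°) + cos(-23.6°) cos(-5.5°) cos(-7.50°) = 0.0384 + 0.9043 = 0.9427.
Air mass m = 1/cos θ_z = 1/0.9427 = 1.061; τ^m = 0.66^1.061 = 0.6435.
Surface direct beam = 1361 × 0.9427 × 0.6435 = 825.62 W/m².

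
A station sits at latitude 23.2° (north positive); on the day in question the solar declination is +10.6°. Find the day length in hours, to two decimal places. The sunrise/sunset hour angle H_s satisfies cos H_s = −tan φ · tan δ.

The sunset hour angle satisfies cos H_s = −tan φ tan δ = -0.0802, giving H_s = 94.60°.
Day length = 2 H_s / 15° h⁻¹ = 189.20° / 15 = 12.613 h.

12.61 hours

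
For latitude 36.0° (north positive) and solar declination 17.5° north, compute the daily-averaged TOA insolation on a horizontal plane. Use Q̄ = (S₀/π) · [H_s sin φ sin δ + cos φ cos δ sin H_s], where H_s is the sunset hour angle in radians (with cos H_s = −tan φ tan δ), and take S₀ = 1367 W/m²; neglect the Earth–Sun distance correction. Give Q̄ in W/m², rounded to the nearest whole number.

The sunset hour angle satisfies cos H_s = −tan φ tan δ = -0.2291, giving H_s = 103.24°. In radians, H_s = 1.8019.
H_s sin φ sin δ = 1.8019 × 0.5878 × 0.3007 = 0.3185.
cos φ cos δ sin H_s = 0.8090 × 0.9537 × 0.9734 = 0.7510.
Q̄ = (1367/π) × (0.3185 + 0.7510) = 435.13 × 1.0695 = 465.37 W/m².

465 W/m²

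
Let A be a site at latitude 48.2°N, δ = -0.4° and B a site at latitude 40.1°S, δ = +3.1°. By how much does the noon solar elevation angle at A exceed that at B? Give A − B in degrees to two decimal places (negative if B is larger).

-5.40°

A: 90° − |48.2 − (-0.4)| = 41.40°.
B: 90° − |-40.1 − (3.1)| = 46.80°.
A − B = 41.40 − 46.80 = -5.40°.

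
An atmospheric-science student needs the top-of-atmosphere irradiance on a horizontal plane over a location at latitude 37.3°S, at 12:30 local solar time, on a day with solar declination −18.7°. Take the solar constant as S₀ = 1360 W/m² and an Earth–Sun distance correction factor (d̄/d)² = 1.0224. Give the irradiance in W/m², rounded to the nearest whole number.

1309 W/m²

Hour angle H = 15° × (12.5 − 12) = 7.50°.
cos θ_z = sin φ sin δ + cos φ cos δ cos H = (-0.6060)(-0.3206) + (0.7955)(0.9472)(0.9914) = 0.9413.
Top-of-atmosphere irradiance = S₀ (d̄/d)² cos θ_z = 1360 × 1.0224 × 0.9413 = 1308.84 W/m².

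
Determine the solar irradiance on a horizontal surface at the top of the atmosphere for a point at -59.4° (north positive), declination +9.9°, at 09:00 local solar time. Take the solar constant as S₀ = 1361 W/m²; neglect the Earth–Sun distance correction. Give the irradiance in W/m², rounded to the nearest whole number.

Hour angle H = 15° × (9 − 12) = -45.00°.
cos θ_z = sin(-59.4°) sin(9.9°) + cos(-59.4°) cos(9.9°) cos(-45.00°) = -0.1480 + 0.3546 = 0.2066.
Top-of-atmosphere irradiance = S₀ cos θ_z = 1361 × 0.2066 = 281.18 W/m².

281 W/m²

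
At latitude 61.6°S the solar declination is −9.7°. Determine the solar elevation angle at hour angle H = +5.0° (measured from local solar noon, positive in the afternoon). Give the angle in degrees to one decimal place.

38.0°

With φ = -61.6°, δ = -9.7°, H = 5.00°: sin φ sin δ = 0.1482, cos φ cos δ cos H = 0.4670, so cos θ_z = 0.6152.
θ_z = arccos(0.6152) = 52.03°, so the elevation is 90° − 52.03° = 37.97°.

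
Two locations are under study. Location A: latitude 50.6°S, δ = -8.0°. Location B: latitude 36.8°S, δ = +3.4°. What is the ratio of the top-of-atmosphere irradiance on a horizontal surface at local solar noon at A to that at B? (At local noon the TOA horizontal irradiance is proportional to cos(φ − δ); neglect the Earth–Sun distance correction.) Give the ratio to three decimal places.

A: cos θ_z = cos(-50.6° − (-8.0°)) = 0.7361.
B: cos θ_z = cos(-36.8° − (3.4°)) = 0.7638.
Ratio A/B = 0.7361 / 0.7638 = 0.9637.

0.964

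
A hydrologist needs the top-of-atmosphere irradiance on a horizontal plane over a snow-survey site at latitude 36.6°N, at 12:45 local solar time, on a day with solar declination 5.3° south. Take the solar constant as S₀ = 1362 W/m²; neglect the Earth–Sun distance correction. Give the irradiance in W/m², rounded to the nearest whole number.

Hour angle H = 15° × (12.75 − 12) = 11.25°.
cos θ_z = sin(36.6°) sin(-5.3°) + cos(36.6°) cos(-5.3°) cos(11.25°) = -0.0551 + 0.7840 = 0.7289.
Top-of-atmosphere irradiance = S₀ cos θ_z = 1362 × 0.7289 = 992.76 W/m².

993 W/m²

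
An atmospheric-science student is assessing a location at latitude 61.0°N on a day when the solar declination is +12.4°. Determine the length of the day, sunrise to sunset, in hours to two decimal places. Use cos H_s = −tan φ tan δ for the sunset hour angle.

−tan φ tan δ = −(1.8040)(0.2199) = -0.3967; H_s = arccos(-0.3967) = 113.37°.
Day length = 2 H_s / 15° h⁻¹ = 226.74° / 15 = 15.116 h.

15.12 hours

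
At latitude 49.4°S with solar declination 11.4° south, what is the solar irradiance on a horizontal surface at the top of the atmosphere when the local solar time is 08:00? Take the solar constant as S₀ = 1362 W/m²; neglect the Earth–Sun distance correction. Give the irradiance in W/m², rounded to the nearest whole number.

639 W/m²

Hour angle H = 15° × (8 − 12) = -60.00°.
cos θ_z = sin(-49.4°) sin(-11.4°) + cos(-49.4°) cos(-11.4°) cos(-60.00°) = 0.1501 + 0.3190 = 0.4691.
Top-of-atmosphere irradiance = S₀ cos θ_z = 1362 × 0.4691 = 638.91 W/m².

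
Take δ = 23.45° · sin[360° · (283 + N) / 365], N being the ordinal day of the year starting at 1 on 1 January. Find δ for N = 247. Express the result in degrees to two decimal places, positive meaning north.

+6.96°

360 × (283 + 247) / 365 = 522.740°; sin(522.740°) = 0.2967.
δ = 23.45 × 0.2967 = 6.958° ≈ +6.96°.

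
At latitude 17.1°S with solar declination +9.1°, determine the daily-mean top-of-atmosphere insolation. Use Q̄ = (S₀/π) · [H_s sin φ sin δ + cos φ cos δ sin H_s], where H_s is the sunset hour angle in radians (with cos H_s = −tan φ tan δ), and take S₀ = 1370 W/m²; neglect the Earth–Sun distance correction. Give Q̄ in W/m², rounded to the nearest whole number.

cos H_s = −tan(-17.1°) · tan(9.1°) = 0.0493, so H_s = arccos(0.0493) = 87.17°. In radians, H_s = 1.5214.
H_s sin φ sin δ = 1.5214 × -0.2940 × 0.1582 = -0.0708.
cos φ cos δ sin H_s = 0.9558 × 0.9874 × 0.9988 = 0.9426.
Q̄ = (1370/π) × (-0.0708 + 0.9426) = 436.08 × 0.8718 = 380.17 W/m².

380 W/m²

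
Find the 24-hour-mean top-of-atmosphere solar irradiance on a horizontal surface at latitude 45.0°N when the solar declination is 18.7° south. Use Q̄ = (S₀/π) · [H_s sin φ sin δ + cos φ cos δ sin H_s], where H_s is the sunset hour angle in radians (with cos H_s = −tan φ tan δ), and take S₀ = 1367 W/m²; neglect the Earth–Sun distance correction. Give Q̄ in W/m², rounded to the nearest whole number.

−tan φ tan δ = −(1.0000)(-0.3385) = 0.3385; H_s = arccos(0.3385) = 70.21°. In radians, H_s = 1.2254.
H_s sin φ sin δ = 1.2254 × 0.7071 × -0.3206 = -0.2778.
cos φ cos δ sin H_s = 0.7071 × 0.9472 × 0.9409 = 0.6302.
Q̄ = (1367/π) × (-0.2778 + 0.6302) = 435.13 × 0.3524 = 153.34 W/m².

153 W/m²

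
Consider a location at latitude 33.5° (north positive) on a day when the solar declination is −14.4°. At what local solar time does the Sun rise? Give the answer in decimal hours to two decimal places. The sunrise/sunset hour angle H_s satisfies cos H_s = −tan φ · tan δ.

The sunset hour angle satisfies cos H_s = −tan φ tan δ = 0.1699, giving H_s = 80.22°.
Sunrise is at 12 − H_s/15 = 12 − 5.348 = 6.652 h local solar time.

6.65 h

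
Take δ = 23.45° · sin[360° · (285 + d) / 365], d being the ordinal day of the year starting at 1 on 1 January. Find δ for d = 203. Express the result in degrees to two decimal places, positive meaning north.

+20.03°

360 × (285 + 203) / 365 = 481.315°; sin(481.315°) = 0.8543.
δ = 23.45 × 0.8543 = 20.033° ≈ +20.03°.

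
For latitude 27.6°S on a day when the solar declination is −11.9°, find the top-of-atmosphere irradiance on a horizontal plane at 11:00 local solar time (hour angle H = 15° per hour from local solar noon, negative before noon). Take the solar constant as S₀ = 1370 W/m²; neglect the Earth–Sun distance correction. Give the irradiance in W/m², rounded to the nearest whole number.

1278 W/m²

Hour angle H = 15° × (11 − 12) = -15.00°.
cos θ_z = sin φ sin δ + cos φ cos δ cos H = (-0.4633)(-0.2062) + (0.8862)(0.9785)(0.9659) = 0.9331.
Top-of-atmosphere irradiance = S₀ cos θ_z = 1370 × 0.9331 = 1278.35 W/m².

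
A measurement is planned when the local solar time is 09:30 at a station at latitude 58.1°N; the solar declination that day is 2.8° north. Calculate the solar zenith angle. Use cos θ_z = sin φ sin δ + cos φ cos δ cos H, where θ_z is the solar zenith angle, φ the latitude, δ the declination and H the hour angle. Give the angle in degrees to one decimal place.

Hour angle H = 15° × (9.5 − 12) = -37.50°.
cos θ_z = sin(58.1°) sin(2.8°) + cos(58.1°) cos(2.8°) cos(-37.50°) = 0.0415 + 0.4187 = 0.4602.
θ_z = arccos(0.4602) = 62.60°.

62.6°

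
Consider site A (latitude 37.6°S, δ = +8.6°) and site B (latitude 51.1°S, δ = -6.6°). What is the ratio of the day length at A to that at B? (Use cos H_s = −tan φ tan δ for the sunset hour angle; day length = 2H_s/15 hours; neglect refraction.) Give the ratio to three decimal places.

0.848

A: H_s = arccos(−tan -37.6° · tan 8.6°) = 83.31°, so 2H_s/15 = 11.1080 h.
B: H_s = arccos(−tan -51.1° · tan -6.6°) = 98.24°, so 2H_s/15 = 13.0987 h.
Ratio A/B = 11.1080 / 13.0987 = 0.8480.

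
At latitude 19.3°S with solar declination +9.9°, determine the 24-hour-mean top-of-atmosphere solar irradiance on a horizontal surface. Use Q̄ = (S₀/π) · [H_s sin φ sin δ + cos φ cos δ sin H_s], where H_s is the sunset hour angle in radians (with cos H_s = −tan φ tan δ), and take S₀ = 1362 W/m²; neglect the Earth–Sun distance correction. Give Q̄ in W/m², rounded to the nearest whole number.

−tan φ tan δ = −(-0.3502)(0.1745) = 0.0611; H_s = arccos(0.0611) = 86.50°. In radians, H_s = 1.5097.
H_s sin φ sin δ = 1.5097 × -0.3305 × 0.1719 = -0.0858.
cos φ cos δ sin H_s = 0.9438 × 0.9851 × 0.9981 = 0.9280.
Q̄ = (1362/π) × (-0.0858 + 0.9280) = 433.54 × 0.8422 = 365.13 W/m².

365 W/m²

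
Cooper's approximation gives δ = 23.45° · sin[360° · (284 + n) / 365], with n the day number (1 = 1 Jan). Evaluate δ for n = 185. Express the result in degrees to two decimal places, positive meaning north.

+22.89°

360 × (284 + 185) / 365 = 462.575°; sin(462.575°) = 0.9760.
δ = 23.45 × 0.9760 = 22.887° ≈ +22.89°.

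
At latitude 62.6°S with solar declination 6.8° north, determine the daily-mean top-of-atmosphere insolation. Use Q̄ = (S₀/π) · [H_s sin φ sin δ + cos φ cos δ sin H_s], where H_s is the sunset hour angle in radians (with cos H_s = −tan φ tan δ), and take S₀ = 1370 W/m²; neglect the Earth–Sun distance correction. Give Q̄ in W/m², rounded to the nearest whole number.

133 W/m²

−tan φ tan δ = −(-1.9292)(0.1192) = 0.2300; H_s = arccos(0.2300) = 76.70°. In radians, H_s = 1.3387.
H_s sin φ sin δ = 1.3387 × -0.8878 × 0.1184 = -0.1407.
cos φ cos δ sin H_s = 0.4602 × 0.9930 × 0.9732 = 0.4447.
Q̄ = (1370/π) × (-0.1407 + 0.4447) = 436.08 × 0.3040 = 132.57 W/m².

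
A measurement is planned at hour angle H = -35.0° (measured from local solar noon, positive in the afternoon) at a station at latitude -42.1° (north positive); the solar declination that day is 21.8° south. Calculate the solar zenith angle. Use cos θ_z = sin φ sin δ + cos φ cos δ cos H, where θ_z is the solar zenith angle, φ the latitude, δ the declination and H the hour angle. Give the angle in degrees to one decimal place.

cos θ_z = sin(-42.1°) sin(-21.8°) + cos(-42.1°) cos(-21.8°) cos(-35.00°) = 0.2490 + 0.5643 = 0.8133.
θ_z = arccos(0.8133) = 35.58°.

35.6°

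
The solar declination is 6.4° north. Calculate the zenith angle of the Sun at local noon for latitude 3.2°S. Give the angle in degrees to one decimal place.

9.6°

At local solar noon the hour angle is zero, so the zenith angle is |φ − δ| = |-3.2° − (6.4°)| = 9.6°.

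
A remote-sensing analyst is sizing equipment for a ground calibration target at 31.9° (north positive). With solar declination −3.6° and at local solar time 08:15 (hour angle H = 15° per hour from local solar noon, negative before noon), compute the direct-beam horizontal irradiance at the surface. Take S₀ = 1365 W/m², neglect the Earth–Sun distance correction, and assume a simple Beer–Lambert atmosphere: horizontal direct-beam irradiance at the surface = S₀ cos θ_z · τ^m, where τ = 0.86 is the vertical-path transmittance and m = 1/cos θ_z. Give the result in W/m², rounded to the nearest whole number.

Hour angle H = 15° × (8.25 − 12) = -56.25°.
With φ = 31.9°, δ = -3.6°, H = -56.25°: sin φ sin δ = -0.0332, cos φ cos δ cos H = 0.4707, so cos θ_z = 0.4375.
Air mass m = 1/cos θ_z = 1/0.4375 = 2.286; τ^m = 0.86^2.286 = 0.7084.
Surface direct beam = 1365 × 0.4375 × 0.7084 = 423.05 W/m².

423 W/m²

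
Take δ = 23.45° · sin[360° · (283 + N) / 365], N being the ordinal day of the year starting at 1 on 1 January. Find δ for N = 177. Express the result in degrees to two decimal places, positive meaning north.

+23.40°

360 × (283 + 177) / 365 = 453.699°; sin(453.699°) = 0.9979.
δ = 23.45 × 0.9979 = 23.401° ≈ +23.40°.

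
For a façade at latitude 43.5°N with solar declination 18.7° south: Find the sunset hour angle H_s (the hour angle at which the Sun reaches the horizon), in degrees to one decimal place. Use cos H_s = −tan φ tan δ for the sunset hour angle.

−tan φ tan δ = −(0.9490)(-0.3385) = 0.3212; H_s = arccos(0.3212) = 71.26°.

71.3°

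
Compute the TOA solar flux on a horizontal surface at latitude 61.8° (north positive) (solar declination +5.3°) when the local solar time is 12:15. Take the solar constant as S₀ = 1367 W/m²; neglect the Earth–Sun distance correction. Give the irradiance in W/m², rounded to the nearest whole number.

Hour angle H = 15° × (12.25 − 12) = 3.75°.
cos θ_z = sin φ sin δ + cos φ cos δ cos H = (0.8813)(0.0924) + (0.4726)(0.9957)(0.9979) = 0.5510.
Top-of-atmosphere irradiance = S₀ cos θ_z = 1367 × 0.5510 = 753.22 W/m².

753 W/m²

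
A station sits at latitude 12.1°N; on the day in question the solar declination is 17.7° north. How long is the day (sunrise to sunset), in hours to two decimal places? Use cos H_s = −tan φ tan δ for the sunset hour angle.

12.52 hours

cos H_s = −tan(12.1°) · tan(17.7°) = -0.0684, so H_s = arccos(-0.0684) = 93.92°.
Day length = 2 H_s / 15° h⁻¹ = 187.84° / 15 = 12.523 h.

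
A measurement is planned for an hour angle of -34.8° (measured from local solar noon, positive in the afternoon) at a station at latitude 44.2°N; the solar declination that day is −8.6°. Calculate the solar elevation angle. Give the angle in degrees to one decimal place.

cos θ_z = sin φ sin δ + cos φ cos δ cos H = (0.6972)(-0.1495) + (0.7169)(0.9888)(0.8211) = 0.4778.
θ_z = arccos(0.4778) = 61.46°, so the elevation is 90° − 61.46° = 28.54°.

28.5°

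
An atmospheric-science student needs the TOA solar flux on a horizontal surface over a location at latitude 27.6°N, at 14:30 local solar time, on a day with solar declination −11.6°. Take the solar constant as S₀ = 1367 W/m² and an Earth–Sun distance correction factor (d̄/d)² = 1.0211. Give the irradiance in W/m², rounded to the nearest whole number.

Hour angle H = 15° × (14.5 − 12) = 37.50°.
cos θ_z = sin(27.6°) sin(-11.6°) + cos(27.6°) cos(-11.6°) cos(37.50°) = -0.0932 + 0.6887 = 0.5955.
Top-of-atmosphere irradiance = S₀ (d̄/d)² cos θ_z = 1367 × 1.0211 × 0.5955 = 831.22 W/m².

831 W/m²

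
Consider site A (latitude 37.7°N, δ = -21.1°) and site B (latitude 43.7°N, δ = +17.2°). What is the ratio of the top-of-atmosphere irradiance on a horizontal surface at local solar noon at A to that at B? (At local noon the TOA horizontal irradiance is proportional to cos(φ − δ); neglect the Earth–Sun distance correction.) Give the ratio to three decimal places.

0.579

A: cos θ_z = cos(37.7° − (-21.1°)) = 0.5180.
B: cos θ_z = cos(43.7° − (17.2°)) = 0.8949.
Ratio A/B = 0.5180 / 0.8949 = 0.5788.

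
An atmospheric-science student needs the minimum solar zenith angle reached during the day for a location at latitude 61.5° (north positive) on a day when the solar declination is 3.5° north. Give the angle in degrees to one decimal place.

At local solar noon the hour angle is zero, so the zenith angle is |φ − δ| = |61.5° − (3.5°)| = 58.0°.

58.0°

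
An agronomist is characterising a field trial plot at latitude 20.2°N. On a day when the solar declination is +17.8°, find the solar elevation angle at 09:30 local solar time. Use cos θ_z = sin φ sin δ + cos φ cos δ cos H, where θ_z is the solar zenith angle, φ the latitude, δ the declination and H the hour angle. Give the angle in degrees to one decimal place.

54.5°

Hour angle H = 15° × (9.5 − 12) = -37.50°.
With φ = 20.2°, δ = 17.8°, H = -37.50°: sin φ sin δ = 0.1056, cos φ cos δ cos H = 0.7089, so cos θ_z = 0.8145.
θ_z = arccos(0.8145) = 35.46°, so the elevation is 90° − 35.46° = 54.54°.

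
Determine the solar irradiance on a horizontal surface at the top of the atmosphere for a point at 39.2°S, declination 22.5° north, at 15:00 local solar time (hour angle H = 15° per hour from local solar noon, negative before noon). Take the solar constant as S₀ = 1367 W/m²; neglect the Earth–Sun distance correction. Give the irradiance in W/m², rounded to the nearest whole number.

Hour angle H = 15° × (15 − 12) = 45.00°.
With φ = -39.2°, δ = 22.5°, H = 45.00°: sin φ sin δ = -0.2419, cos φ cos δ cos H = 0.5063, so cos θ_z = 0.2644.
Top-of-atmosphere irradiance = S₀ cos θ_z = 1367 × 0.2644 = 361.43 W/m².

361 W/m²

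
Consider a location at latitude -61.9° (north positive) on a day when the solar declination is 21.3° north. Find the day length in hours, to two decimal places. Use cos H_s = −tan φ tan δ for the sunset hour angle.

5.75 hours

−tan φ tan δ = −(-1.8728)(0.3899) = 0.7302; H_s = arccos(0.7302) = 43.10°.
Day length = 2 H_s / 15° h⁻¹ = 86.20° / 15 = 5.747 h.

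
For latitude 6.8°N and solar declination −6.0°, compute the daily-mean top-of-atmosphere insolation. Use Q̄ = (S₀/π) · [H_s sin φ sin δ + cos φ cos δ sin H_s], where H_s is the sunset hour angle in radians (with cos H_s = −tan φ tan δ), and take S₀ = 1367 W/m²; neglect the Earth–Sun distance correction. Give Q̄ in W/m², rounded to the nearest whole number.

−tan φ tan δ = −(0.1192)(-0.1051) = 0.0125; H_s = arccos(0.0125) = 89.28°. In radians, H_s = 1.5582.
H_s sin φ sin δ = 1.5582 × 0.1184 × -0.1045 = -0.0193.
cos φ cos δ sin H_s = 0.9930 × 0.9945 × 0.9999 = 0.9874.
Q̄ = (1367/π) × (-0.0193 + 0.9874) = 435.13 × 0.9681 = 421.25 W/m².

421 W/m²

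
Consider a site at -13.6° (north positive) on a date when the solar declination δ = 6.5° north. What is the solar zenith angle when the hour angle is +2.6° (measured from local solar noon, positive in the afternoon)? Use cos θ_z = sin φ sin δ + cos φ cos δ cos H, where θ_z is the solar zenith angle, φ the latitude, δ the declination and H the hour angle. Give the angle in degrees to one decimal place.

20.3°

cos θ_z = sin(-13.6°) sin(6.5°) + cos(-13.6°) cos(6.5°) cos(2.60°) = -0.0266 + 0.9647 = 0.9381.
θ_z = arccos(0.9381) = 20.27°.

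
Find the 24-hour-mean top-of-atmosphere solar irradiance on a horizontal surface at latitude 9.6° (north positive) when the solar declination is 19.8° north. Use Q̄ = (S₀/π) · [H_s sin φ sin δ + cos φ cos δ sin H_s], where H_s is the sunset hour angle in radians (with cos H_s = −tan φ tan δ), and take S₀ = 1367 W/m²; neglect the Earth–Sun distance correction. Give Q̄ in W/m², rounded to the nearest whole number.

cos H_s = −tan(9.6°) · tan(19.8°) = -0.0609, so H_s = arccos(-0.0609) = 93.49°. In radians, H_s = 1.6317.
H_s sin φ sin δ = 1.6317 × 0.1668 × 0.3387 = 0.0922.
cos φ cos δ sin H_s = 0.9860 × 0.9409 × 0.9981 = 0.9260.
Q̄ = (1367/π) × (0.0922 + 0.9260) = 435.13 × 1.0182 = 443.05 W/m².

443 W/m²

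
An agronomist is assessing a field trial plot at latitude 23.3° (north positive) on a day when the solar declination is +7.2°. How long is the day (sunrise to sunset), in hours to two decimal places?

−tan φ tan δ = −(0.4307)(0.1263) = -0.0544; H_s = arccos(-0.0544) = 93.12°.
Day length = 2 H_s / 15° h⁻¹ = 186.24° / 15 = 12.416 h.

12.42 hours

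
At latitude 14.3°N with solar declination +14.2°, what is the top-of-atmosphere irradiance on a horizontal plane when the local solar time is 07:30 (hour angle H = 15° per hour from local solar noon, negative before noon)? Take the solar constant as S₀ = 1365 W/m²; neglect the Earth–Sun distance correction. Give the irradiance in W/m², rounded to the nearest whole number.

573 W/m²

Hour angle H = 15° × (7.5 − 12) = -67.50°.
cos θ_z = sin φ sin δ + cos φ cos δ cos H = (0.2470)(0.2453) + (0.9690)(0.9694)(0.3827) = 0.4201.
Top-of-atmosphere irradiance = S₀ cos θ_z = 1365 × 0.4201 = 573.44 W/m².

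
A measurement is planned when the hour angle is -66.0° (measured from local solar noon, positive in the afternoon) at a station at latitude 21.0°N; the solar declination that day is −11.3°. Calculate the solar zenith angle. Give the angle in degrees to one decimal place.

cos θ_z = sin φ sin δ + cos φ cos δ cos H = (0.3584)(-0.1959) + (0.9336)(0.9806)(0.4067) = 0.3021.
θ_z = arccos(0.3021) = 72.42°.

72.4°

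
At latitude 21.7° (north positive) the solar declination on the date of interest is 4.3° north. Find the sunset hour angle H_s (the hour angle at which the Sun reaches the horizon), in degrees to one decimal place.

91.7°

−tan φ tan δ = −(0.3979)(0.0752) = -0.0299; H_s = arccos(-0.0299) = 91.71°.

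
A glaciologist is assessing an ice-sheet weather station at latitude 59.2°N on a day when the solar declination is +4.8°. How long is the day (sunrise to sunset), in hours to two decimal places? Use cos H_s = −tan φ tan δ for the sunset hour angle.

cos H_s = −tan(59.2°) · tan(4.8°) = -0.1409, so H_s = arccos(-0.1409) = 98.10°.
Day length = 2 H_s / 15° h⁻¹ = 196.20° / 15 = 13.080 h.

13.08 hours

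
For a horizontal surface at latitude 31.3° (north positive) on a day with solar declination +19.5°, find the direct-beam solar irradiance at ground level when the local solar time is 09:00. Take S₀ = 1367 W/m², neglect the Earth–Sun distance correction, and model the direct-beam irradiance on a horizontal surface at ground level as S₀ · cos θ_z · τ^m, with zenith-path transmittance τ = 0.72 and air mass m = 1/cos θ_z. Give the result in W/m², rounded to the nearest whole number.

Hour angle H = 15° × (9 − 12) = -45.00°.
cos θ_z = sin(31.3°) sin(19.5°) + cos(31.3°) cos(19.5°) cos(-45.00°) = 0.1734 + 0.5695 = 0.7429.
Air mass m = 1/cos θ_z = 1/0.7429 = 1.346; τ^m = 0.72^1.346 = 0.6426.
Surface direct beam = 1367 × 0.7429 × 0.6426 = 652.59 W/m².

653 W/m²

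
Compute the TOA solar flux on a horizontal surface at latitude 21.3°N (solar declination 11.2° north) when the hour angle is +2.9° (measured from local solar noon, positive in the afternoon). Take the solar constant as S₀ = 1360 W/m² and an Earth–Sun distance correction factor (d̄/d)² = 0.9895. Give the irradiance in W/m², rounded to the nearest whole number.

1323 W/m²

With φ = 21.3°, δ = 11.2°, H = 2.90°: sin φ sin δ = 0.0706, cos φ cos δ cos H = 0.9128, so cos θ_z = 0.9834.
Top-of-atmosphere irradiance = S₀ (d̄/d)² cos θ_z = 1360 × 0.9895 × 0.9834 = 1323.38 W/m².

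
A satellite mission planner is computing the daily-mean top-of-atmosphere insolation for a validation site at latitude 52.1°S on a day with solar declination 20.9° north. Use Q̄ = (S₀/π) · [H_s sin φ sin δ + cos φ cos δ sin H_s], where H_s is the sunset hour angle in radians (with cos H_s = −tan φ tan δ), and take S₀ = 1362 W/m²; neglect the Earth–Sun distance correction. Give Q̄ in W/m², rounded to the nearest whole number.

The sunset hour angle satisfies cos H_s = −tan φ tan δ = 0.4905, giving H_s = 60.63°. In radians, H_s = 1.0582.
H_s sin φ sin δ = 1.0582 × -0.7891 × 0.3567 = -0.2979.
cos φ cos δ sin H_s = 0.6143 × 0.9342 × 0.8715 = 0.5001.
Q̄ = (1362/π) × (-0.2979 + 0.5001) = 433.54 × 0.2022 = 87.66 W/m².

88 W/m²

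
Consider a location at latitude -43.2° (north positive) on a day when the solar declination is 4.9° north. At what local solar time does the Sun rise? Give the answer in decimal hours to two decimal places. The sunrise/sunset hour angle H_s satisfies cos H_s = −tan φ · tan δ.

−tan φ tan δ = −(-0.9391)(0.0857) = 0.0805; H_s = arccos(0.0805) = 85.38°.
Sunrise is at 12 − H_s/15 = 12 − 5.692 = 6.308 h local solar time.

6.31 h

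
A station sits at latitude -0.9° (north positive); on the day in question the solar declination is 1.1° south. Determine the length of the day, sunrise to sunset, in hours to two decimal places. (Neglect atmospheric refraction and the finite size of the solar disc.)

12.00 hours

−tan φ tan δ = −(-0.0157)(-0.0192) = -0.0003; H_s = arccos(-0.0003) = 90.02°.
Day length = 2 H_s / 15° h⁻¹ = 180.04° / 15 = 12.003 h.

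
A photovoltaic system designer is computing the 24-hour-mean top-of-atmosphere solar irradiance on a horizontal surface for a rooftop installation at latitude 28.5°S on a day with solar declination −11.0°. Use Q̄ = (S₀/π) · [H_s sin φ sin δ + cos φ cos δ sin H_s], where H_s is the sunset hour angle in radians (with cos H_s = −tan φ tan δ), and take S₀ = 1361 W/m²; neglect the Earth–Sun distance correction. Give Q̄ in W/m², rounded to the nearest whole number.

The sunset hour angle satisfies cos H_s = −tan φ tan δ = -0.1055, giving H_s = 96.06°. In radians, H_s = 1.6766.
H_s sin φ sin δ = 1.6766 × -0.4772 × -0.1908 = 0.1527.
cos φ cos δ sin H_s = 0.8788 × 0.9816 × 0.9944 = 0.8578.
Q̄ = (1361/π) × (0.1527 + 0.8578) = 433.22 × 1.0105 = 437.77 W/m².

438 W/m²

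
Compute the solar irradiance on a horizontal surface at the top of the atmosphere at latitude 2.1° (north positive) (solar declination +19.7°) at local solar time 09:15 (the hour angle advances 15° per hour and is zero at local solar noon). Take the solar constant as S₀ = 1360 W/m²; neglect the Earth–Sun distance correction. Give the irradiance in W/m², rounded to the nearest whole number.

Hour angle H = 15° × (9.25 − 12) = -41.25°.
cos θ_z = sin φ sin δ + cos φ cos δ cos H = (0.0366)(0.3371) + (0.9993)(0.9415)(0.7518) = 0.7197.
Top-of-atmosphere irradiance = S₀ cos θ_z = 1360 × 0.7197 = 978.79 W/m².

979 W/m²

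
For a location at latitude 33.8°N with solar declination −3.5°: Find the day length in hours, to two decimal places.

The sunset hour angle satisfies cos H_s = −tan φ tan δ = 0.0409, giving H_s = 87.66°.
Day length = 2 H_s / 15° h⁻¹ = 175.32° / 15 = 11.688 h.

11.69 hours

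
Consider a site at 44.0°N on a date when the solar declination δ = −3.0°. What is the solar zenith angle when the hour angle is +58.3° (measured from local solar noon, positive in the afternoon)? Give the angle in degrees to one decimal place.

70.1°

With φ = 44.0°, δ = -3.0°, H = 58.30°: sin φ sin δ = -0.0364, cos φ cos δ cos H = 0.3775, so cos θ_z = 0.3411.
θ_z = arccos(0.3411) = 70.06°.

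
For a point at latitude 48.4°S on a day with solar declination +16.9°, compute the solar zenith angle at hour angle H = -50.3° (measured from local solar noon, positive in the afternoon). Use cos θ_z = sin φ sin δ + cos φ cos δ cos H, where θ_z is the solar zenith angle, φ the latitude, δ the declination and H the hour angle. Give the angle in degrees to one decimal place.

79.1°

With φ = -48.4°, δ = 16.9°, H = -50.30°: sin φ sin δ = -0.2174, cos φ cos δ cos H = 0.4058, so cos θ_z = 0.1884.
θ_z = arccos(0.1884) = 79.14°.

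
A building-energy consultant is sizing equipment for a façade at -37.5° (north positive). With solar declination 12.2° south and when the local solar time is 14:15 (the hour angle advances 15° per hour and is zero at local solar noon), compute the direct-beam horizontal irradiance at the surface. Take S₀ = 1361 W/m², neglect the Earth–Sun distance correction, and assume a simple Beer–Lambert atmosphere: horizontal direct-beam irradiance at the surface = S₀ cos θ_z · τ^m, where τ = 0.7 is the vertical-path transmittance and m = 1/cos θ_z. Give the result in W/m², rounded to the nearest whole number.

664 W/m²

Hour angle H = 15° × (14.25 − 12) = 33.75°.
cos θ_z = sin(-37.5°) sin(-12.2°) + cos(-37.5°) cos(-12.2°) cos(33.75°) = 0.1286 + 0.6448 = 0.7734.
Air mass m = 1/cos θ_z = 1/0.7734 = 1.293; τ^m = 0.7^1.293 = 0.6305.
Surface direct beam = 1361 × 0.7734 × 0.6305 = 663.66 W/m².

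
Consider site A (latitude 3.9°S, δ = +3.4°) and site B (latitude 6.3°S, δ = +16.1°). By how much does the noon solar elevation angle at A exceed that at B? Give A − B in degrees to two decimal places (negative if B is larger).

+15.10°

A: 90° − |-3.9 − (3.4)| = 82.70°.
B: 90° − |-6.3 − (16.1)| = 67.60°.
A − B = 82.70 − 67.60 = 15.10°.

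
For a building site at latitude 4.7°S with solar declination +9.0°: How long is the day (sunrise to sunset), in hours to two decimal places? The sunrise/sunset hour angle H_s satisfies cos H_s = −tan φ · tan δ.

The sunset hour angle satisfies cos H_s = −tan φ tan δ = 0.0130, giving H_s = 89.26°.
Day length = 2 H_s / 15° h⁻¹ = 178.52° / 15 = 11.901 h.

11.90 hours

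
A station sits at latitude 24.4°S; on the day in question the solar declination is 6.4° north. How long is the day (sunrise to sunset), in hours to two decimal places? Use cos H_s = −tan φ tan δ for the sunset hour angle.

cos H_s = −tan(-24.4°) · tan(6.4°) = 0.0509, so H_s = arccos(0.0509) = 87.08°.
Day length = 2 H_s / 15° h⁻¹ = 174.16° / 15 = 11.611 h.

11.61 hours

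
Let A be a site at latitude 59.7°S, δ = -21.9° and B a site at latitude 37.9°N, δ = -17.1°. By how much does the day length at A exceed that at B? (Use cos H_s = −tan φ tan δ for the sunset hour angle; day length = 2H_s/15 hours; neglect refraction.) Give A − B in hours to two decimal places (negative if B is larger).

A: H_s = arccos(−tan -59.7° · tan -21.9°) = 133.47°, so 2H_s/15 = 17.7960 h.
B: H_s = arccos(−tan 37.9° · tan -17.1°) = 76.14°, so 2H_s/15 = 10.1520 h.
A − B = 17.7960 − 10.1520 = 7.6440 h.

+7.64 h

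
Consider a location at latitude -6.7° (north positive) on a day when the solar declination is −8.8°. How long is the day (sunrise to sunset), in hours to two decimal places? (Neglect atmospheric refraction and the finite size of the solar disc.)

The sunset hour angle satisfies cos H_s = −tan φ tan δ = -0.0182, giving H_s = 91.04°.
Day length = 2 H_s / 15° h⁻¹ = 182.08° / 15 = 12.139 h.

12.14 hours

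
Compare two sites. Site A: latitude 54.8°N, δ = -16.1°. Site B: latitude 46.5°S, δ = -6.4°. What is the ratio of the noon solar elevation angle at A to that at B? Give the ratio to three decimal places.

A: 90° − |54.8 − (-16.1)| = 19.10°.
B: 90° − |-46.5 − (-6.4)| = 49.90°.
Ratio A/B = 19.1000 / 49.9000 = 0.3828.

0.383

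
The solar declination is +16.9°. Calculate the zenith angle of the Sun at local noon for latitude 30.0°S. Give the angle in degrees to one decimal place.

At local solar noon the hour angle is zero, so the zenith angle is |φ − δ| = |-30.0° − (16.9°)| = 46.9°.

46.9°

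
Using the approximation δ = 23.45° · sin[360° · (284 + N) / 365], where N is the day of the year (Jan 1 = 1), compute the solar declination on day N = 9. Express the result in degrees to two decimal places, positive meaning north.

360 × (284 + 9) / 365 = 288.986°; sin(288.986°) = -0.9456.
δ = 23.45 × -0.9456 = -22.174° ≈ -22.17°.

-22.17°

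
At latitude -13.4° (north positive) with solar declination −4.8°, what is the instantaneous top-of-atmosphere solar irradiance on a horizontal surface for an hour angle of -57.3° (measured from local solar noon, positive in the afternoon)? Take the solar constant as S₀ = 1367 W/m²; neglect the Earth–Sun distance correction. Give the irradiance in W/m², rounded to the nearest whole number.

With φ = -13.4°, δ = -4.8°, H = -57.30°: sin φ sin δ = 0.0194, cos φ cos δ cos H = 0.5237, so cos θ_z = 0.5431.
Top-of-atmosphere irradiance = S₀ cos θ_z = 1367 × 0.5431 = 742.42 W/m².

742 W/m²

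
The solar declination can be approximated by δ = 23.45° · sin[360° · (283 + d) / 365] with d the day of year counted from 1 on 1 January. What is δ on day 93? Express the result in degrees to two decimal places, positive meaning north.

360 × (283 + 93) / 365 = 370.849°; sin(370.849°) = 0.1882.
δ = 23.45 × 0.1882 = 4.413° ≈ +4.41°.

+4.41°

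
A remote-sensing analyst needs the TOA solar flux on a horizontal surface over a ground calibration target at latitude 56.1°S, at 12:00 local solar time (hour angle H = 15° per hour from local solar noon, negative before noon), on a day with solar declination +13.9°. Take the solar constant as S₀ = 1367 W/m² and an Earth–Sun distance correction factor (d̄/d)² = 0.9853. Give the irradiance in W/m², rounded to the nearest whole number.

461 W/m²

Hour angle H = 15° × (12 − 12) = 0.00°.
cos θ_z = sin φ sin δ + cos φ cos δ cos H = (-0.8300)(0.2402) + (0.5577)(0.9707)(1.0000) = 0.3420.
Top-of-atmosphere irradiance = S₀ (d̄/d)² cos θ_z = 1367 × 0.9853 × 0.3420 = 460.64 W/m².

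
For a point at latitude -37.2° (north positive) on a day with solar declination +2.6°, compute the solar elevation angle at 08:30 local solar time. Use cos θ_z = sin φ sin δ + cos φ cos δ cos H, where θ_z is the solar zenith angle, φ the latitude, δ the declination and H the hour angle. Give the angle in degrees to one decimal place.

27.2°

Hour angle H = 15° × (8.5 − 12) = -52.50°.
cos θ_z = sin φ sin δ + cos φ cos δ cos H = (-0.6046)(0.0454) + (0.7965)(0.9990)(0.6088) = 0.4570.
θ_z = arccos(0.4570) = 62.81°, so the elevation is 90° − 62.81° = 27.19°.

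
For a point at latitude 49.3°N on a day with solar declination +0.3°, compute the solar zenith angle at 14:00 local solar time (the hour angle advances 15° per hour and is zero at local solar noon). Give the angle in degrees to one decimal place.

55.3°

Hour angle H = 15° × (14 − 12) = 30.00°.
cos θ_z = sin(49.3°) sin(0.3°) + cos(49.3°) cos(0.3°) cos(30.00°) = 0.0040 + 0.5647 = 0.5687.
θ_z = arccos(0.5687) = 55.34°.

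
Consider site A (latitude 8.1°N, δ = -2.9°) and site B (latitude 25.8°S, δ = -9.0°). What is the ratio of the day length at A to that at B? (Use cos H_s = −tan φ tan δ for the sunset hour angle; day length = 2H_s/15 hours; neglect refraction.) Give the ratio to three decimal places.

A: H_s = arccos(−tan 8.1° · tan -2.9°) = 89.59°, so 2H_s/15 = 11.9453 h.
B: H_s = arccos(−tan -25.8° · tan -9.0°) = 94.39°, so 2H_s/15 = 12.5853 h.
Ratio A/B = 11.9453 / 12.5853 = 0.9491.

0.949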